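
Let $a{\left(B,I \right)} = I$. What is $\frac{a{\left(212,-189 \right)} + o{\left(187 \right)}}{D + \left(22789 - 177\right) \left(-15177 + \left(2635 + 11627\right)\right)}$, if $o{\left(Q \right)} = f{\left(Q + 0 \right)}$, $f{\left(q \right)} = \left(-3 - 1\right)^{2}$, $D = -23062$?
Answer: $\frac{173}{20713042} \approx 8.3522 \cdot 10^{-6}$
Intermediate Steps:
$f{\left(q \right)} = 16$ ($f{\left(q \right)} = \left(-4\right)^{2} = 16$)
$o{\left(Q \right)} = 16$
$\frac{a{\left(212,-189 \right)} + o{\left(187 \right)}}{D + \left(22789 - 177\right) \left(-15177 + \left(2635 + 11627\right)\right)} = \frac{-189 + 16}{-23062 + \left(22789 - 177\right) \left(-15177 + \left(2635 + 11627\right)\right)} = - \frac{173}{-23062 + 22612 \left(-15177 + 14262\right)} = - \frac{173}{-23062 + 22612 \left(-915\right)} = - \frac{173}{-23062 - 20689980} = - \frac{173}{-20713042} = \left(-173\right) \left(- \frac{1}{20713042}\right) = \frac{173}{20713042}$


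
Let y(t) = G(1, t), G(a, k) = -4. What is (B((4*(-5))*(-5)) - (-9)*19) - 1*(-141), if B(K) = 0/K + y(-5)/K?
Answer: 7799/25 ≈ 311.96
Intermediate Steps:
y(t) = -4
B(K) = -4/K (B(K) = 0/K - 4/K = 0 - 4/K = -4/K)
(B((4*(-5))*(-5)) - (-9)*19) - 1*(-141) = (-4/((4*(-5))*(-5)) - (-9)*19) - 1*(-141) = (-4/((-20*(-5))) - 1*(-171)) + 141 = (-4/100 + 171) + 141 = (-4*1/100 + 171) + 141 = (-1/25 + 171) + 141 = 4274/25 + 141 = 7799/25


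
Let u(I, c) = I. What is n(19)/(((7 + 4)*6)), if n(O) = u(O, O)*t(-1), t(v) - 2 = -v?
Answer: 19/22 ≈ 0.86364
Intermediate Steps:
t(v) = 2 - v
n(O) = 3*O (n(O) = O*(2 - 1*(-1)) = O*(2 + 1) = O*3 = 3*O)
n(19)/(((7 + 4)*6)) = (3*19)/(((7 + 4)*6)) = 57/((11*6)) = 57/66 = 57*(1/66) = 19/22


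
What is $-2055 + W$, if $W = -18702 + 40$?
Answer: $-20717$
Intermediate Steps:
$W = -18662$
$-2055 + W = -2055 - 18662 = -20717$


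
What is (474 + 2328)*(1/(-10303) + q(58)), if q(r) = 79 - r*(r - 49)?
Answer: -12788972460/10303 ≈ -1.2413e+6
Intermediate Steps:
q(r) = 79 - r*(-49 + r)
(474 + 2328)*(1/(-10303) + q(58)) = (474 + 2328)*(1/(-10303) + (79 - 1*58² + 49*58)) = 2802*(-1/10303 + (79 - 1*3364 + 2842)) = 2802*(-1/10303 + (79 - 3364 + 2842)) = 2802*(-1/10303 - 443) = 2802*(-4564230/10303) = -12788972460/10303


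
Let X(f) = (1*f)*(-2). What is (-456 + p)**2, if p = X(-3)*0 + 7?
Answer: 201601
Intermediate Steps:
X(f) = -2*f (X(f) = f*(-2) = -2*f)
p = 7 (p = -2*(-3)*0 + 7 = 6*0 + 7 = 0 + 7 = 7)
(-456 + p)**2 = (-456 + 7)**2 = (-449)**2 = 201601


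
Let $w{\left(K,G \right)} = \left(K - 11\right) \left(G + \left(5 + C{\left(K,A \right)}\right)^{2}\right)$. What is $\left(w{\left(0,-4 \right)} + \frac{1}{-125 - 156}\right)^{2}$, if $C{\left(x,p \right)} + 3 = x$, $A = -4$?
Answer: $\frac{1}{78961} \approx 1.2664 \cdot 10^{-5}$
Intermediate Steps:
$C{\left(x,p \right)} = -3 + x$
$w{\left(K,G \right)} = \left(-11 + K\right) \left(G + \left(2 + K\right)^{2}\right)$ ($w{\left(K,G \right)} = \left(K - 11\right) \left(G + \left(5 + \left(-3 + K\right)\right)^{2}\right) = \left(-11 + K\right) \left(G + \left(2 + K\right)^{2}\right)$)
$\left(w{\left(0,-4 \right)} + \frac{1}{-125 - 156}\right)^{2} = \left(\left(\left(-11\right) \left(-4\right) - 11 \left(2 + 0\right)^{2} - 0 + 0 \left(2 + 0\right)^{2}\right) + \frac{1}{-125 - 156}\right)^{2} = \left(\left(44 - 11 \cdot 2^{2} + 0 + 0 \cdot 2^{2}\right) + \frac{1}{-281}\right)^{2} = \left(\left(44 - 44 + 0 + 0 \cdot 4\right) - \frac{1}{281}\right)^{2} = \left(\left(44 - 44 + 0 + 0\right) - \frac{1}{281}\right)^{2} = \left(0 - \frac{1}{281}\right)^{2} = \left(- \frac{1}{281}\right)^{2} = \frac{1}{78961}$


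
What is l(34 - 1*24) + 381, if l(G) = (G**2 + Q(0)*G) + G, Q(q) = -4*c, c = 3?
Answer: 371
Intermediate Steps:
Q(q) = -12 (Q(q) = -4*3 = -12)
l(G) = G**2 - 11*G (l(G) = (G**2 - 12*G) + G = G**2 - 11*G)
l(34 - 1*24) + 381 = (34 - 1*24)*(-11 + (34 - 1*24)) + 381 = (34 - 24)*(-11 + (34 - 24)) + 381 = 10*(-11 + 10) + 381 = 10*(-1) + 381 = -10 + 381 = 371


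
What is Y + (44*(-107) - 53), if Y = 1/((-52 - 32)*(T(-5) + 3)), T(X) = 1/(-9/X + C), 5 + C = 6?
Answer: -1342603/282 ≈ -4761.0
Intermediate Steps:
C = 1 (C = -5 + 6 = 1)
T(X) = 1/(1 - 9/X) (T(X) = 1/(-9/X + 1) = 1/(1 - 9/X))
Y = -1/282 (Y = 1/((-52 - 32)*(-5/(-9 - 5) + 3)) = 1/(-84*(-5/(-14) + 3)) = 1/(-84*(-5*(-1/14) + 3)) = 1/(-84*(5/14 + 3)) = 1/(-84*47/14) = 1/(-282) = -1/282 ≈ -0.0035461)
Y + (44*(-107) - 53) = -1/282 + (44*(-107) - 53) = -1/282 + (-4708 - 53) = -1/282 - 4761 = -1342603/282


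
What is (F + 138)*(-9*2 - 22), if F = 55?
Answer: -7720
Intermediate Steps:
(F + 138)*(-9*2 - 22) = (55 + 138)*(-9*2 - 22) = 193*(-18 - 22) = 193*(-40) = -7720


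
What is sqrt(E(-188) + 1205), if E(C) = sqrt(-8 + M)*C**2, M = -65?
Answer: sqrt(1205 + 35344*I*sqrt(73)) ≈ 389.35 + 387.8*I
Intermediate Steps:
E(C) = I*sqrt(73)*C**2 (E(C) = sqrt(-8 - 65)*C**2 = sqrt(-73)*C**2 = (I*sqrt(73))*C**2 = I*sqrt(73)*C**2)
sqrt(E(-188) + 1205) = sqrt(I*sqrt(73)*(-188)**2 + 1205) = sqrt(I*sqrt(73)*35344 + 1205) = sqrt(35344*I*sqrt(73) + 1205) = sqrt(1205 + 35344*I*sqrt(73))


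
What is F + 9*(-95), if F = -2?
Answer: -857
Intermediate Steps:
F + 9*(-95) = -2 + 9*(-95) = -2 - 855 = -857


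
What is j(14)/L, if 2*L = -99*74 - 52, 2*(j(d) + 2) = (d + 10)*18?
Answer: -214/3689 ≈ -0.058010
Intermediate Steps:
j(d) = 88 + 9*d (j(d) = -2 + ((d + 10)*18)/2 = -2 + ((10 + d)*18)/2 = -2 + (180 + 18*d)/2 = -2 + (90 + 9*d) = 88 + 9*d)
L = -3689 (L = (-99*74 - 52)/2 = (-7326 - 52)/2 = (1/2)*(-7378) = -3689)
j(14)/L = (88 + 9*14)/(-3689) = (88 + 126)*(-1/3689) = 214*(-1/3689) = -214/3689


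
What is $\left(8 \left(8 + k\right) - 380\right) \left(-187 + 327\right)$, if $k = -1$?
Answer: $-45360$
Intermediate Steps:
$\left(8 \left(8 + k\right) - 380\right) \left(-187 + 327\right) = \left(8 \left(8 - 1\right) - 380\right) \left(-187 + 327\right) = \left(8 \cdot 7 - 380\right) 140 = \left(56 - 380\right) 140 = \left(-324\right) 140 = -45360$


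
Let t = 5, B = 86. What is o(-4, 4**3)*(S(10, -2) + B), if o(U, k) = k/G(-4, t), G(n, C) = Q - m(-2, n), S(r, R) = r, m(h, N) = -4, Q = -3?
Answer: 6144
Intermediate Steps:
G(n, C) = 1 (G(n, C) = -3 - 1*(-4) = -3 + 4 = 1)
o(U, k) = k (o(U, k) = k/1 = k*1 = k)
o(-4, 4**3)*(S(10, -2) + B) = 4**3*(10 + 86) = 64*96 = 6144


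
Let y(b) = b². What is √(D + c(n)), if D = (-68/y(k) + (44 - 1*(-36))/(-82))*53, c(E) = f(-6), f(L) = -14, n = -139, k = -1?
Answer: I*√6168778/41 ≈ 60.578*I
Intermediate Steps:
c(E) = -14
D = -149884/41 (D = (-68/((-1)²) + (44 - 1*(-36))/(-82))*53 = (-68/1 + (44 + 36)*(-1/82))*53 = (-68*1 + 80*(-1/82))*53 = (-68 - 40/41)*53 = -2828/41*53 = -149884/41 ≈ -3655.7)
√(D + c(n)) = √(-149884/41 - 14) = √(-150458/41) = I*√6168778/41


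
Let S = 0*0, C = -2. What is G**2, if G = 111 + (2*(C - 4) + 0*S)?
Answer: 9801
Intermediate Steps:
S = 0
G = 99 (G = 111 + (2*(-2 - 4) + 0*0) = 111 + (2*(-6) + 0) = 111 + (-12 + 0) = 111 - 12 = 99)
G**2 = 99**2 = 9801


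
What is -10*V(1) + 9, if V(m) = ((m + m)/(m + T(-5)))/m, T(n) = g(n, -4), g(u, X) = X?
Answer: 47/3 ≈ 15.667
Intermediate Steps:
T(n) = -4
V(m) = 2/(-4 + m) (V(m) = ((m + m)/(m - 4))/m = ((2*m)/(-4 + m))/m = (2*m/(-4 + m))/m = 2/(-4 + m))
-10*V(1) + 9 = -20/(-4 + 1) + 9 = -20/(-3) + 9 = -20*(-1)/3 + 9 = -10*(-⅔) + 9 = 20/3 + 9 = 47/3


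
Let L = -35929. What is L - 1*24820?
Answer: -60749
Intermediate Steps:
L - 1*24820 = -35929 - 1*24820 = -35929 - 24820 = -60749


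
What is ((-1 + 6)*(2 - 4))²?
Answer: 100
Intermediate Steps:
((-1 + 6)*(2 - 4))² = (5*(-2))² = (-10)² = 100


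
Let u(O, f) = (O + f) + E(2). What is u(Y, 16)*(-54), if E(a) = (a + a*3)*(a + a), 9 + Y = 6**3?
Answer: -13770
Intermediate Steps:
Y = 207 (Y = -9 + 6**3 = -9 + 216 = 207)
E(a) = 8*a**2 (E(a) = (a + 3*a)*(2*a) = (4*a)*(2*a) = 8*a**2)
u(O, f) = 32 + O + f (u(O, f) = (O + f) + 8*2**2 = (O + f) + 8*4 = (O + f) + 32 = 32 + O + f)
u(Y, 16)*(-54) = (32 + 207 + 16)*(-54) = 255*(-54) = -13770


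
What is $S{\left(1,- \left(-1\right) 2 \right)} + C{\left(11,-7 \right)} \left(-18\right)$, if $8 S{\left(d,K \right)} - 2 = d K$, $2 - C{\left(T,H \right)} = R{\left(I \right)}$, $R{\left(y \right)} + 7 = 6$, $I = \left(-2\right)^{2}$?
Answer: $- \frac{107}{2} \approx -53.5$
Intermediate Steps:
$I = 4$
$R{\left(y \right)} = -1$ ($R{\left(y \right)} = -7 + 6 = -1$)
$C{\left(T,H \right)} = 3$ ($C{\left(T,H \right)} = 2 - -1 = 2 + 1 = 3$)
$S{\left(d,K \right)} = \frac{1}{4} + \frac{K d}{8}$ ($S{\left(d,K \right)} = \frac{1}{4} + \frac{d K}{8} = \frac{1}{4} + \frac{K d}{8}$)
$S{\left(1,- \left(-1\right) 2 \right)} + C{\left(11,-7 \right)} \left(-18\right) = \left(\frac{1}{4} + \frac{1}{8} \left(- \left(-1\right) 2\right) 1\right) + 3 \left(-18\right) = \left(\frac{1}{4} + \frac{1}{8} \left(\left(-1\right) \left(-2\right)\right) 1\right) - 54 = \left(\frac{1}{4} + \frac{1}{8} \cdot 2 \cdot 1\right) - 54 = \left(\frac{1}{4} + \frac{1}{4}\right) - 54 = \frac{1}{2} - 54 = - \frac{107}{2}$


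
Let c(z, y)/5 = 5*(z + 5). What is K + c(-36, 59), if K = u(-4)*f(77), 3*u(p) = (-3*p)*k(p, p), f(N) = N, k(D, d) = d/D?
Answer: -467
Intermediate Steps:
c(z, y) = 125 + 25*z (c(z, y) = 5*(5*(z + 5)) = 5*(5*(5 + z)) = 5*(25 + 5*z) = 125 + 25*z)
u(p) = -p (u(p) = ((-3*p)*(p/p))/3 = (-3*p*1)/3 = (-3*p)/3 = -p)
K = 308 (K = -1*(-4)*77 = 4*77 = 308)
K + c(-36, 59) = 308 + (125 + 25*(-36)) = 308 + (125 - 900) = 308 - 775 = -467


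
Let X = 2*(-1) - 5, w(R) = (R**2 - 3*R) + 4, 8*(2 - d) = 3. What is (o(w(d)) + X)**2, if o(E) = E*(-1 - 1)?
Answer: 113569/1024 ≈ 110.91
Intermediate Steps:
d = 13/8 (d = 2 - 1/8*3 = 2 - 3/8 = 13/8 ≈ 1.6250)
w(R) = 4 + R**2 - 3*R
o(E) = -2*E (o(E) = E*(-2) = -2*E)
X = -7 (X = -2 - 5 = -7)
(o(w(d)) + X)**2 = (-2*(4 + (13/8)**2 - 3*13/8) - 7)**2 = (-2*(4 + 169/64 - 39/8) - 7)**2 = (-2*113/64 - 7)**2 = (-113/32 - 7)**2 = (-337/32)**2 = 113569/1024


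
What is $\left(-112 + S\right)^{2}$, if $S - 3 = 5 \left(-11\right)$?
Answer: $26896$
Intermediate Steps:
$S = -52$ ($S = 3 + 5 \left(-11\right) = 3 - 55 = -52$)
$\left(-112 + S\right)^{2} = \left(-112 - 52\right)^{2} = \left(-164\right)^{2} = 26896$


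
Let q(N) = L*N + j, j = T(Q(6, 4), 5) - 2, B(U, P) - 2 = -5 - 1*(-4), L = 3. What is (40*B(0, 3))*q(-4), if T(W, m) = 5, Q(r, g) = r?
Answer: -360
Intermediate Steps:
B(U, P) = 1 (B(U, P) = 2 + (-5 - 1*(-4)) = 2 + (-5 + 4) = 2 - 1 = 1)
j = 3 (j = 5 - 2 = 3)
q(N) = 3 + 3*N (q(N) = 3*N + 3 = 3 + 3*N)
(40*B(0, 3))*q(-4) = (40*1)*(3 + 3*(-4)) = 40*(3 - 12) = 40*(-9) = -360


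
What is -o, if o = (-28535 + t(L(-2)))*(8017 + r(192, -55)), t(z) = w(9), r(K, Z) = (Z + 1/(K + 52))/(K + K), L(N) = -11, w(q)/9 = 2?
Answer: 7140156925507/31232 ≈ 2.2862e+8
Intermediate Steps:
w(q) = 18 (w(q) = 9*2 = 18)
r(K, Z) = (Z + 1/(52 + K))/(2*K) (r(K, Z) = (Z + 1/(52 + K))/((2*K)) = (Z + 1/(52 + K))*(1/(2*K)) = (Z + 1/(52 + K))/(2*K))
t(z) = 18
o = -7140156925507/31232 (o = (-28535 + 18)*(8017 + (½)*(1 + 52*(-55) + 192*(-55))/(192*(52 + 192))) = -28517*(8017 + (½)*(1/192)*(1 - 2860 - 10560)/244) = -28517*(8017 + (½)*(1/192)*(1/244)*(-13419)) = -28517*(8017 - 4473/31232) = -28517*250382471/31232 = -7140156925507/31232 ≈ -2.2862e+8)
-o = -1*(-7140156925507/31232) = 7140156925507/31232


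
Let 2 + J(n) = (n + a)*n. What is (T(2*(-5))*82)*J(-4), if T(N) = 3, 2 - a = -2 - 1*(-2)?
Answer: 1476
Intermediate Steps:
a = 2 (a = 2 - (-2 - 1*(-2)) = 2 - (-2 + 2) = 2 - 1*0 = 2 + 0 = 2)
J(n) = -2 + n*(2 + n) (J(n) = -2 + (n + 2)*n = -2 + (2 + n)*n = -2 + n*(2 + n))
(T(2*(-5))*82)*J(-4) = (3*82)*(-2 + (-4)² + 2*(-4)) = 246*(-2 + 16 - 8) = 246*6 = 1476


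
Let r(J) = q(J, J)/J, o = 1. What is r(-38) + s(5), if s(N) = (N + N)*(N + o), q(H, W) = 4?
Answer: 1138/19 ≈ 59.895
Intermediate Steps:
s(N) = 2*N*(1 + N) (s(N) = (N + N)*(N + 1) = (2*N)*(1 + N) = 2*N*(1 + N))
r(J) = 4/J
r(-38) + s(5) = 4/(-38) + 2*5*(1 + 5) = 4*(-1/38) + 2*5*6 = -2/19 + 60 = 1138/19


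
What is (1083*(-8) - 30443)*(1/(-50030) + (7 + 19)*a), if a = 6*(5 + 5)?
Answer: -3052176168493/50030 ≈ -6.1007e+7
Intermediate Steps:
a = 60 (a = 6*10 = 60)
(1083*(-8) - 30443)*(1/(-50030) + (7 + 19)*a) = (1083*(-8) - 30443)*(1/(-50030) + (7 + 19)*60) = (-8664 - 30443)*(-1/50030 + 26*60) = -39107*(-1/50030 + 1560) = -39107*78046799/50030 = -3052176168493/50030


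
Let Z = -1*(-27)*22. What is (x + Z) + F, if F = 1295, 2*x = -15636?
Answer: -5929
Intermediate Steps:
x = -7818 (x = (½)*(-15636) = -7818)
Z = 594 (Z = 27*22 = 594)
(x + Z) + F = (-7818 + 594) + 1295 = -7224 + 1295 = -5929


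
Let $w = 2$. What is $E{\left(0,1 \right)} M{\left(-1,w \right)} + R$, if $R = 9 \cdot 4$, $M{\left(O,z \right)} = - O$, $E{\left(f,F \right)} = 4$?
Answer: $40$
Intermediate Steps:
$R = 36$
$E{\left(0,1 \right)} M{\left(-1,w \right)} + R = 4 \left(\left(-1\right) \left(-1\right)\right) + 36 = 4 \cdot 1 + 36 = 4 + 36 = 40$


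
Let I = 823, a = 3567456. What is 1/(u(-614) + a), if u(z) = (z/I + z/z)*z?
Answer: 823/2935887962 ≈ 2.8032e-7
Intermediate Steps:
u(z) = z*(1 + z/823) (u(z) = (z/823 + z/z)*z = (z*(1/823) + 1)*z = (z/823 + 1)*z = (1 + z/823)*z = z*(1 + z/823))
1/(u(-614) + a) = 1/((1/823)*(-614)*(823 - 614) + 3567456) = 1/((1/823)*(-614)*209 + 3567456) = 1/(-128326/823 + 3567456) = 1/(2935887962/823) = 823/2935887962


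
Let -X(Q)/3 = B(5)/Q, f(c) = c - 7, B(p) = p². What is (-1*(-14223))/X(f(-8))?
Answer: 14223/5 ≈ 2844.6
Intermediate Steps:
f(c) = -7 + c
X(Q) = -75/Q (X(Q) = -3*5²/Q = -75/Q)
(-1*(-14223))/X(f(-8)) = (-1*(-14223))/((-75/(-7 - 8))) = 14223/((-75/(-15))) = 14223/((-75*(-1/15))) = 14223/5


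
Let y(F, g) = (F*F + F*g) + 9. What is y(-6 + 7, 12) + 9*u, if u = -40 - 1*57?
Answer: -851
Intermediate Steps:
u = -97 (u = -40 - 57 = -97)
y(F, g) = 9 + F² + F*g (y(F, g) = (F² + F*g) + 9 = 9 + F² + F*g)
y(-6 + 7, 12) + 9*u = (9 + (-6 + 7)² + (-6 + 7)*12) + 9*(-97) = (9 + 1² + 1*12) - 873 = (9 + 1 + 12) - 873 = 22 - 873 = -851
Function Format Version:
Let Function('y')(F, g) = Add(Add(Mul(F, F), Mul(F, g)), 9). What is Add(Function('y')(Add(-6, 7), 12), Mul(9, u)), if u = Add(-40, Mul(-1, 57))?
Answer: -851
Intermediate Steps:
u = -97 (u = Add(-40, -57) = -97)
Function('y')(F, g) = Add(9, Pow(F, 2), Mul(F, g)) (Function('y')(F, g) = Add(Add(Pow(F, 2), Mul(F, g)), 9) = Add(9, Pow(F, 2), Mul(F, g)))
Add(Function('y')(Add(-6, 7), 12), Mul(9, u)) = Add(Add(9, Pow(Add(-6, 7), 2), Mul(Add(-6, 7), 12)), Mul(9, -97)) = Add(Add(9, Pow(1, 2), Mul(1, 12)), -873) = Add(Add(9, 1, 12), -873) = Add(22, -873) = -851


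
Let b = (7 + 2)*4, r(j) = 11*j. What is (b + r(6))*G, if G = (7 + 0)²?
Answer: 4998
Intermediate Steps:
b = 36 (b = 9*4 = 36)
G = 49 (G = 7² = 49)
(b + r(6))*G = (36 + 11*6)*49 = (36 + 66)*49 = 102*49 = 4998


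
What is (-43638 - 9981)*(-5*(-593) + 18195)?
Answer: -1134578040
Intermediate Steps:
(-43638 - 9981)*(-5*(-593) + 18195) = -53619*(2965 + 18195) = -53619*21160 = -1134578040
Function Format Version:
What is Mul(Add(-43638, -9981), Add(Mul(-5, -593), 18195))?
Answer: -1134578040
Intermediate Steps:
Mul(Add(-43638, -9981), Add(Mul(-5, -593), 18195)) = Mul(-53619, Add(2965, 18195)) = Mul(-53619, 21160) = -1134578040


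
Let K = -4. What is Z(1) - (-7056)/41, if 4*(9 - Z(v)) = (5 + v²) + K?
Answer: 14809/82 ≈ 180.60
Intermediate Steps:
Z(v) = 35/4 - v²/4 (Z(v) = 9 - ((5 + v²) - 4)/4 = 9 - (1 + v²)/4 = 9 + (-¼ - v²/4) = 35/4 - v²/4)
Z(1) - (-7056)/41 = (35/4 - ¼*1²) - (-7056)/41 = (35/4 - ¼*1) - (-7056)/41 = (35/4 - ¼) - 56*(-126/41) = 17/2 + 7056/41 = 14809/82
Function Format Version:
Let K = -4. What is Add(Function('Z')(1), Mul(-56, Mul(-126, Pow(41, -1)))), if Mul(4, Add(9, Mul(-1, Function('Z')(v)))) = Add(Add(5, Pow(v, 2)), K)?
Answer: Rational(14809, 82) ≈ 180.60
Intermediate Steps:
Function('Z')(v) = Add(Rational(35, 4), Mul(Rational(-1, 4), Pow(v, 2))) (Function('Z')(v) = Add(9, Mul(Rational(-1, 4), Add(Add(5, Pow(v, 2)), -4))) = Add(9, Mul(Rational(-1, 4), Add(1, Pow(v, 2)))) = Add(9, Add(Rational(-1, 4), Mul(Rational(-1, 4), Pow(v, 2)))) = Add(Rational(35, 4), Mul(Rational(-1, 4), Pow(v, 2))))
Add(Function('Z')(1), Mul(-56, Mul(-126, Pow(41, -1)))) = Add(Add(Rational(35, 4), Mul(Rational(-1, 4), Pow(1, 2))), Mul(-56, Mul(-126, Pow(41, -1)))) = Add(Add(Rational(35, 4), Mul(Rational(-1, 4), 1)), Mul(-56, Mul(-126, Rational(1, 41)))) = Add(Add(Rational(35, 4), Rational(-1, 4)), Mul(-56, Rational(-126, 41))) = Add(Rational(17, 2), Rational(7056, 41)) = Rational(14809, 82)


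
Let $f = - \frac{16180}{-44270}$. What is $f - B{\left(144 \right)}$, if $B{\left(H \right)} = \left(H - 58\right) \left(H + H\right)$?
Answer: $- \frac{109646318}{4427} \approx -24768.0$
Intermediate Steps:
$f = \frac{1618}{4427}$ ($f = \left(-16180\right) \left(- \frac{1}{44270}\right) = \frac{1618}{4427} \approx 0.36548$)
$B{\left(H \right)} = 2 H \left(-58 + H\right)$ ($B{\left(H \right)} = \left(-58 + H\right) 2 H = 2 H \left(-58 + H\right)$)
$f - B{\left(144 \right)} = \frac{1618}{4427} - 2 \cdot 144 \left(-58 + 144\right) = \frac{1618}{4427} - 2 \cdot 144 \cdot 86 = \frac{1618}{4427} - 24768 = - \frac{109646318}{4427}$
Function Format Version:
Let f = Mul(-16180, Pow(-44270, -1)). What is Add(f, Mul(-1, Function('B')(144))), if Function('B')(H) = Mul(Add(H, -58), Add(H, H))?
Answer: Rational(-109646318, 4427) ≈ -24768.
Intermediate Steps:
f = Rational(1618, 4427) (f = Mul(-16180, Rational(-1, 44270)) = Rational(1618, 4427) ≈ 0.36548)
Function('B')(H) = Mul(2, H, Add(-58, H)) (Function('B')(H) = Mul(Add(-58, H), Mul(2, H)) = Mul(2, H, Add(-58, H)))
Add(f, Mul(-1, Function('B')(144))) = Add(Rational(1618, 4427), Mul(-1, Mul(2, 144, Add(-58, 144)))) = Add(Rational(1618, 4427), Mul(-1, Mul(2, 144, 86))) = Add(Rational(1618, 4427), Mul(-1, 24768)) = Add(Rational(1618, 4427), -24768) = Rational(-109646318, 4427)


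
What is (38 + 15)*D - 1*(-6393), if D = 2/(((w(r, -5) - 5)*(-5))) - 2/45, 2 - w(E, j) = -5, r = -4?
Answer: 287102/45 ≈ 6380.0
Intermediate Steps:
w(E, j) = 7 (w(E, j) = 2 - 1*(-5) = 2 + 5 = 7)
D = -11/45 (D = 2/(((7 - 5)*(-5))) - 2/45 = 2/((2*(-5))) - 2*1/45 = 2/(-10) - 2/45 = 2*(-⅒) - 2/45 = -⅕ - 2/45 = -11/45 ≈ -0.24444)
(38 + 15)*D - 1*(-6393) = (38 + 15)*(-11/45) - 1*(-6393) = 53*(-11/45) + 6393 = -583/45 + 6393 = 287102/45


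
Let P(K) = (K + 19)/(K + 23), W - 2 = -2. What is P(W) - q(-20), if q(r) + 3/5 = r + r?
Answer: 4764/115 ≈ 41.426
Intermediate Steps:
W = 0 (W = 2 - 2 = 0)
q(r) = -3/5 + 2*r (q(r) = -3/5 + (r + r) = -3/5 + 2*r)
P(K) = (19 + K)/(23 + K)
P(W) - q(-20) = (19 + 0)/(23 + 0) - (-3/5 + 2*(-20)) = 19/23 - (-3/5 - 40) = (1/23)*19 - 1*(-203/5) = 19/23 + 203/5 = 4764/115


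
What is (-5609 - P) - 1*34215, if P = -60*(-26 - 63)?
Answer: -45164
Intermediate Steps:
P = 5340 (P = -60*(-89) = 5340)
(-5609 - P) - 1*34215 = (-5609 - 1*5340) - 1*34215 = (-5609 - 5340) - 34215 = -10949 - 34215 = -45164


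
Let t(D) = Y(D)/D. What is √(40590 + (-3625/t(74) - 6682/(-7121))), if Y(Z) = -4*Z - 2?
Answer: √46709962805771737/1061029 ≈ 203.69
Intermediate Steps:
Y(Z) = -2 - 4*Z
t(D) = (-2 - 4*D)/D
√(40590 + (-3625/t(74) - 6682/(-7121))) = √(40590 + (-3625/(-4 - 2/74) - 6682/(-7121))) = √(40590 + (-3625/(-4 - 2*1/74) - 6682*(-1/7121))) = √(40590 + (-3625/(-4 - 1/37) + 6682/7121)) = √(40590 + (-3625/(-149/37) + 6682/7121)) = √(40590 + (-3625*(-37/149) + 6682/7121)) = √(40590 + (134125/149 + 6682/7121)) = √(40590 + 956099743/1061029) = √(44023266853/1061029) = √46709962805771737/1061029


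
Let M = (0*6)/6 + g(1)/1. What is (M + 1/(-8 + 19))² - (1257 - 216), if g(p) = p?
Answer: -125817/121 ≈ -1039.8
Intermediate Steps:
M = 1 (M = (0*6)/6 + 1/1 = 0*(⅙) + 1*1 = 0 + 1 = 1)
(M + 1/(-8 + 19))² - (1257 - 216) = (1 + 1/(-8 + 19))² - (1257 - 216) = (1 + 1/11)² - 1*1041 = (1 + 1/11)² - 1041 = (12/11)² - 1041 = 144/121 - 1041 = -125817/121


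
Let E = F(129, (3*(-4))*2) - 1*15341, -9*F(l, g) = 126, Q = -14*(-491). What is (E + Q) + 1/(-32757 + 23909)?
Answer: -75039889/8848 ≈ -8481.0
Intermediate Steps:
Q = 6874
F(l, g) = -14 (F(l, g) = -1/9*126 = -14)
E = -15355 (E = -14 - 1*15341 = -14 - 15341 = -15355)
(E + Q) + 1/(-32757 + 23909) = (-15355 + 6874) + 1/(-32757 + 23909) = -8481 + 1/(-8848) = -8481 - 1/8848 = -75039889/8848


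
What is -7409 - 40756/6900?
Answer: -556118/75 ≈ -7414.9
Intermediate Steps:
-7409 - 40756/6900 = -7409 - 1*443/75 = -7409 - 443/75 = -556118/75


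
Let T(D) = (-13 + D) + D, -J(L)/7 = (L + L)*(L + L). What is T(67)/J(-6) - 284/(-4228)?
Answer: -8047/152208 ≈ -0.052868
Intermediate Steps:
J(L) = -28*L² (J(L) = -7*(L + L)*(L + L) = -7*2*L*2*L = -28*L²)
T(D) = -13 + 2*D
T(67)/J(-6) - 284/(-4228) = (-13 + 2*67)/((-28*(-6)²)) - 284/(-4228) = (-13 + 134)/((-28*36)) - 284*(-1/4228) = 121/(-1008) + 71/1057 = 121*(-1/1008) + 71/1057 = -121/1008 + 71/1057 = -8047/152208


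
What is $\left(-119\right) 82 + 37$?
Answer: $-9721$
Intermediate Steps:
$\left(-119\right) 82 + 37 = -9758 + 37 = -9721$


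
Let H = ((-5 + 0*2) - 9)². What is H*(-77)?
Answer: -15092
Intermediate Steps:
H = 196 (H = ((-5 + 0) - 9)² = (-5 - 9)² = (-14)² = 196)
H*(-77) = 196*(-77) = -15092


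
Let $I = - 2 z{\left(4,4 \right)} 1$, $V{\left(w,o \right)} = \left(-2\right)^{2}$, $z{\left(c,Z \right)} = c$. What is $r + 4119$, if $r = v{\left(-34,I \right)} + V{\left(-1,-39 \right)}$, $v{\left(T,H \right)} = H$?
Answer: $4115$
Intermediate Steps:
$V{\left(w,o \right)} = 4$
$I = -8$ ($I = \left(-2\right) 4 \cdot 1 = \left(-8\right) 1 = -8$)
$r = -4$ ($r = -8 + 4 = -4$)
$r + 4119 = -4 + 4119 = 4115$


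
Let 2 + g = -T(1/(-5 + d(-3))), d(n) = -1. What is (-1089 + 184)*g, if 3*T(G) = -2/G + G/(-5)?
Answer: 97921/18 ≈ 5440.1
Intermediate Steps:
T(G) = -2/(3*G) - G/15 (T(G) = (-2/G + G/(-5))/3 = (-2/G + G*(-⅕))/3 = (-2/G - G/5)/3 = -2/(3*G) - G/15)
g = -541/90 (g = -2 - (-10 - (1/(-5 - 1))²)/(15*(1/(-5 - 1))) = -2 - (-10 - (1/(-6))²)/(15*(1/(-6))) = -2 - (-10 - (-⅙)²)/(15*(-⅙)) = -2 - (-6)*(-10 - 1*1/36)/15 = -2 - (-6)*(-10 - 1/36)/15 = -2 - (-6)*(-361)/(15*36) = -2 - 1*361/90 = -2 - 361/90 = -541/90 ≈ -6.0111)
(-1089 + 184)*g = (-1089 + 184)*(-541/90) = -905*(-541/90) = 97921/18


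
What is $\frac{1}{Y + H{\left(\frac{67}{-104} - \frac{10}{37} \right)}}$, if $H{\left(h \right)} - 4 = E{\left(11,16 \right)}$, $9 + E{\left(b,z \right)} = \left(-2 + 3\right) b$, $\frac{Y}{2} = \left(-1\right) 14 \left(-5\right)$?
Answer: $\frac{1}{146} \approx 0.0068493$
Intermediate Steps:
$Y = 140$ ($Y = 2 \left(-1\right) 14 \left(-5\right) = 2 \left(\left(-14\right) \left(-5\right)\right) = 2 \cdot 70 = 140$)
$E{\left(b,z \right)} = -9 + b$ ($E{\left(b,z \right)} = -9 + \left(-2 + 3\right) b = -9 + 1 b = -9 + b$)
$H{\left(h \right)} = 6$ ($H{\left(h \right)} = 4 + \left(-9 + 11\right) = 4 + 2 = 6$)
$\frac{1}{Y + H{\left(\frac{67}{-104} - \frac{10}{37} \right)}} = \frac{1}{140 + 6} = \frac{1}{146}$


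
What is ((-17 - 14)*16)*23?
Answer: -11408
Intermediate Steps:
((-17 - 14)*16)*23 = -31*16*23 = -496*23 = -11408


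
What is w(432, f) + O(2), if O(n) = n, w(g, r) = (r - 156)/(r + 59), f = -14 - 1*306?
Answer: 998/261 ≈ 3.8238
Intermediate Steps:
f = -320 (f = -14 - 306 = -320)
w(g, r) = (-156 + r)/(59 + r)
w(432, f) + O(2) = (-156 - 320)/(59 - 320) + 2 = -476/(-261) + 2 = -1/261*(-476) + 2 = 476/261 + 2 = 998/261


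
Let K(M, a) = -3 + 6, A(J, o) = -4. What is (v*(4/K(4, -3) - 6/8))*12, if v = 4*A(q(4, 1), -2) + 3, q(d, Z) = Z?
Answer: -91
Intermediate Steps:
K(M, a) = 3
v = -13 (v = 4*(-4) + 3 = -16 + 3 = -13)
(v*(4/K(4, -3) - 6/8))*12 = -13*(4/3 - 6/8)*12 = -13*(4*(⅓) - 6*⅛)*12 = -13*(4/3 - ¾)*12 = -13*7/12*12 = -91/12*12 = -91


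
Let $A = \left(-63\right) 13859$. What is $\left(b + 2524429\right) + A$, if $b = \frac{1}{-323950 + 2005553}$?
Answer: $\frac{2776851213137}{1681603} \approx 1.6513 \cdot 10^{6}$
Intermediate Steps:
$A = -873117$
$b = \frac{1}{1681603} \approx 5.9467 \cdot 10^{-7}$
$\left(b + 2524429\right) + A = \left(\frac{1}{1681603} + 2524429\right) - 873117 = \frac{4245087379688}{1681603} - 873117 = \frac{2776851213137}{1681603}$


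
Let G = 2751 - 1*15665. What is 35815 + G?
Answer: 22901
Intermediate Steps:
G = -12914 (G = 2751 - 15665 = -12914)
35815 + G = 35815 - 12914 = 22901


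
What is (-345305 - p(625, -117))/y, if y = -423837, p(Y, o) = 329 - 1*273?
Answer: 345361/423837 ≈ 0.81484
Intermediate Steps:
p(Y, o) = 56 (p(Y, o) = 329 - 273 = 56)
(-345305 - p(625, -117))/y = (-345305 - 1*56)/(-423837) = (-345305 - 56)*(-1/423837) = -345361*(-1/423837) = 345361/423837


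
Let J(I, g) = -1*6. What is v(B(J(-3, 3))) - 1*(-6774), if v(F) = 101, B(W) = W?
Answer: 6875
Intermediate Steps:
J(I, g) = -6
v(B(J(-3, 3))) - 1*(-6774) = 101 - 1*(-6774) = 101 + 6774 = 6875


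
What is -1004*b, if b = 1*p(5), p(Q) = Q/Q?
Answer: -1004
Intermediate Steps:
p(Q) = 1
b = 1 (b = 1*1 = 1)
-1004*b = -1004*1 = -1004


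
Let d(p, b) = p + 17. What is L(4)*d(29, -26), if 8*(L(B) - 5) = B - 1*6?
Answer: 437/2 ≈ 218.50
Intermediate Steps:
L(B) = 17/4 + B/8 (L(B) = 5 + (B - 1*6)/8 = 5 + (B - 6)/8 = 5 + (-6 + B)/8 = 5 + (-¾ + B/8) = 17/4 + B/8)
d(p, b) = 17 + p
L(4)*d(29, -26) = (17/4 + (⅛)*4)*(17 + 29) = (17/4 + ½)*46 = (19/4)*46 = 437/2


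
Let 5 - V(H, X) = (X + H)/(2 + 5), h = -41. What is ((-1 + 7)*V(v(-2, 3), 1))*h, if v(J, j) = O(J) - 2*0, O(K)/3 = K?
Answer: -9840/7 ≈ -1405.7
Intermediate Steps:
O(K) = 3*K
v(J, j) = 3*J (v(J, j) = 3*J - 2*0 = 3*J + 0 = 3*J)
V(H, X) = 5 - H/7 - X/7 (V(H, X) = 5 - (X + H)/(2 + 5) = 5 - (H + X)/7 = 5 - (H/7 + X/7) = 5 + (-H/7 - X/7) = 5 - H/7 - X/7)
((-1 + 7)*V(v(-2, 3), 1))*h = ((-1 + 7)*(5 - 3*(-2)/7 - ⅐*1))*(-41) = (6*(5 - ⅐*(-6) - ⅐))*(-41) = (6*(5 + 6/7 - ⅐))*(-41) = (6*(40/7))*(-41) = (240/7)*(-41) = -9840/7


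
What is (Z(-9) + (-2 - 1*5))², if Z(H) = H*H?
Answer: 5476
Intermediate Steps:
Z(H) = H²
(Z(-9) + (-2 - 1*5))² = ((-9)² + (-2 - 1*5))² = (81 + (-2 - 5))² = (81 - 7)² = 74² = 5476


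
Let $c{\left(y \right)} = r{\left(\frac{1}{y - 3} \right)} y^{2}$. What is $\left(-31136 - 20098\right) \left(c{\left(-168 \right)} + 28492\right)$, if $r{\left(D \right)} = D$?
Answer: $- \frac{27574753608}{19} \approx -1.4513 \cdot 10^{9}$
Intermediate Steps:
$c{\left(y \right)} = \frac{y^{2}}{-3 + y}$ ($c{\left(y \right)} = \frac{y^{2}}{y - 3} = \frac{y^{2}}{-3 + y}$)
$\left(-31136 - 20098\right) \left(c{\left(-168 \right)} + 28492\right) = \left(-31136 - 20098\right) \left(\frac{\left(-168\right)^{2}}{-3 - 168} + 28492\right) = - 51234 \left(\frac{28224}{-171} + 28492\right) = - 51234 \left(28224 \left(- \frac{1}{171}\right) + 28492\right) = - 51234 \left(- \frac{3136}{19} + 28492\right) = \left(-51234\right) \frac{538212}{19} = - \frac{27574753608}{19}$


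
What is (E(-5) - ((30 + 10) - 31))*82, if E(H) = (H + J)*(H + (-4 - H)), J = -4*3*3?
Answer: 12710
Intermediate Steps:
J = -36 (J = -12*3 = -36)
E(H) = 144 - 4*H (E(H) = (H - 36)*(H + (-4 - H)) = (-36 + H)*(-4) = 144 - 4*H)
(E(-5) - ((30 + 10) - 31))*82 = ((144 - 4*(-5)) - ((30 + 10) - 31))*82 = ((144 + 20) - (40 - 31))*82 = (164 - 1*9)*82 = (164 - 9)*82 = 155*82 = 12710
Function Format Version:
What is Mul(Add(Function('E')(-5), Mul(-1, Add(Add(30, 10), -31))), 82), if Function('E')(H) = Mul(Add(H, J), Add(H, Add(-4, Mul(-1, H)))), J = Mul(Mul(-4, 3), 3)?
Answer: 12710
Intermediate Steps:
J = -36 (J = Mul(-12, 3) = -36)
Function('E')(H) = Add(144, Mul(-4, H)) (Function('E')(H) = Mul(Add(H, -36), Add(H, Add(-4, Mul(-1, H)))) = Mul(Add(-36, H), -4) = Add(144, Mul(-4, H)))
Mul(Add(Function('E')(-5), Mul(-1, Add(Add(30, 10), -31))), 82) = Mul(Add(Add(144, Mul(-4, -5)), Mul(-1, Add(Add(30, 10), -31))), 82) = Mul(Add(Add(144, 20), Mul(-1, Add(40, -31))), 82) = Mul(Add(164, Mul(-1, 9)), 82) = Mul(Add(164, -9), 82) = Mul(155, 82) = 12710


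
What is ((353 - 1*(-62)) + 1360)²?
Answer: 3150625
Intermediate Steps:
((353 - 1*(-62)) + 1360)² = ((353 + 62) + 1360)² = (415 + 1360)² = 1775² = 3150625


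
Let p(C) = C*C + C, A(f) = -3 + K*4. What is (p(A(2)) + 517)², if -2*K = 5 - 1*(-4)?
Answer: 877969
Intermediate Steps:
K = -9/2 (K = -(5 - 1*(-4))/2 = -(5 + 4)/2 = -½*9 = -9/2 ≈ -4.5000)
A(f) = -21 (A(f) = -3 - 9/2*4 = -3 - 18 = -21)
p(C) = C + C² (p(C) = C² + C = C + C²)
(p(A(2)) + 517)² = (-21*(1 - 21) + 517)² = (-21*(-20) + 517)² = (420 + 517)² = 937² = 877969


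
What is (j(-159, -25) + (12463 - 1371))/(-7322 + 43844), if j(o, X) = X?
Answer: 3689/12174 ≈ 0.30302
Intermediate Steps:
(j(-159, -25) + (12463 - 1371))/(-7322 + 43844) = (-25 + (12463 - 1371))/(-7322 + 43844) = (-25 + 11092)/36522 = 11067*(1/36522) = 3689/12174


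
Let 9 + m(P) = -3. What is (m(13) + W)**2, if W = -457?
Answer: 219961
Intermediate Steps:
m(P) = -12 (m(P) = -9 - 3 = -12)
(m(13) + W)**2 = (-12 - 457)**2 = (-469)**2 = 219961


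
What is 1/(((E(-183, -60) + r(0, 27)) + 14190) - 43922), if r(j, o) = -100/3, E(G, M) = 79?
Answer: -3/89059 ≈ -3.3686e-5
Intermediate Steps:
r(j, o) = -100/3 (r(j, o) = -100*⅓ = -100/3)
1/(((E(-183, -60) + r(0, 27)) + 14190) - 43922) = 1/(((79 - 100/3) + 14190) - 43922) = 1/((137/3 + 14190) - 43922) = 1/(42707/3 - 43922) = 1/(-89059/3) = -3/89059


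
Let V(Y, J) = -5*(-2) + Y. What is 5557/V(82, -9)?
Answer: 5557/92 ≈ 60.402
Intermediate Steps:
V(Y, J) = 10 + Y
5557/V(82, -9) = 5557/(10 + 82) = 5557/92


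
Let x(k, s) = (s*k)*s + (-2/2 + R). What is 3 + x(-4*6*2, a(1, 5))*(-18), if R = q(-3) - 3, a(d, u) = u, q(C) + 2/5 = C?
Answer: 108681/5 ≈ 21736.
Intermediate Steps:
q(C) = -⅖ + C
R = -32/5 (R = (-⅖ - 3) - 3 = -17/5 - 3 = -32/5 ≈ -6.4000)
x(k, s) = -37/5 + k*s² (x(k, s) = (s*k)*s + (-2/2 - 32/5) = (k*s)*s + (-2*½ - 32/5) = k*s² + (-1 - 32/5) = k*s² - 37/5 = -37/5 + k*s²)
3 + x(-4*6*2, a(1, 5))*(-18) = 3 + (-37/5 + (-4*6*2)*5²)*(-18) = 3 + (-37/5 - 24*2*25)*(-18) = 3 + (-37/5 - 48*25)*(-18) = 3 + (-37/5 - 1200)*(-18) = 3 - 6037/5*(-18) = 3 + 108666/5 = 108681/5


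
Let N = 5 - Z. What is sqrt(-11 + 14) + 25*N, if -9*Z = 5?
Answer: 1250/9 + sqrt(3) ≈ 140.62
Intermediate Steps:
Z = -5/9 (Z = -1/9*5 = -5/9 ≈ -0.55556)
N = 50/9 (N = 5 - 1*(-5/9) = 5 + 5/9 = 50/9 ≈ 5.5556)
sqrt(-11 + 14) + 25*N = sqrt(-11 + 14) + 25*(50/9) = sqrt(3) + 1250/9 = 1250/9 + sqrt(3)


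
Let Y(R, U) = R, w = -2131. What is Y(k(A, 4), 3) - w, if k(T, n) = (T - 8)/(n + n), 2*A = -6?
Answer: 17037/8 ≈ 2129.6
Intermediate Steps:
A = -3 (A = (½)*(-6) = -3)
k(T, n) = (-8 + T)/(2*n) (k(T, n) = (-8 + T)/((2*n)) = (-8 + T)*(1/(2*n)) = (-8 + T)/(2*n))
Y(k(A, 4), 3) - w = (½)*(-8 - 3)/4 - 1*(-2131) = (½)*(¼)*(-11) + 2131 = -11/8 + 2131 = 17037/8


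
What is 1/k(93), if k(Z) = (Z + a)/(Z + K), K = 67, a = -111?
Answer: -80/9 ≈ -8.8889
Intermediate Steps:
k(Z) = (-111 + Z)/(67 + Z) (k(Z) = (Z - 111)/(Z + 67) = (-111 + Z)/(67 + Z))
1/k(93) = 1/((-111 + 93)/(67 + 93)) = 1/(-18/160) = 1/((1/160)*(-18)) = 1/(-9/80) = -80/9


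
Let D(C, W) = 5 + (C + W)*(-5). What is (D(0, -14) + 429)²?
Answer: 254016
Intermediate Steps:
D(C, W) = 5 - 5*C - 5*W (D(C, W) = 5 + (-5*C - 5*W) = 5 - 5*C - 5*W)
(D(0, -14) + 429)² = ((5 - 5*0 - 5*(-14)) + 429)² = ((5 + 0 + 70) + 429)² = (75 + 429)² = 504² = 254016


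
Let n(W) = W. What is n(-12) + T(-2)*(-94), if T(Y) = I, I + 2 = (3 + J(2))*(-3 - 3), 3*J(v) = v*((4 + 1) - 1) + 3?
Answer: 3936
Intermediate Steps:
J(v) = 1 + 4*v/3 (J(v) = (v*((4 + 1) - 1) + 3)/3 = (v*(5 - 1) + 3)/3 = (v*4 + 3)/3 = (4*v + 3)/3 = (3 + 4*v)/3 = 1 + 4*v/3)
I = -42 (I = -2 + (3 + (1 + (4/3)*2))*(-3 - 3) = -2 + (3 + (1 + 8/3))*(-6) = -2 + (3 + 11/3)*(-6) = -2 + (20/3)*(-6) = -2 - 40 = -42)
T(Y) = -42
n(-12) + T(-2)*(-94) = -12 - 42*(-94) = -12 + 3948 = 3936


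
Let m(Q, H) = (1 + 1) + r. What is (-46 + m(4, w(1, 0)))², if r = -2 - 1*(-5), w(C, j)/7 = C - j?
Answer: 1681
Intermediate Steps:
w(C, j) = -7*j + 7*C (w(C, j) = 7*(C - j) = -7*j + 7*C)
r = 3 (r = -2 + 5 = 3)
m(Q, H) = 5 (m(Q, H) = (1 + 1) + 3 = 2 + 3 = 5)
(-46 + m(4, w(1, 0)))² = (-46 + 5)² = (-41)² = 1681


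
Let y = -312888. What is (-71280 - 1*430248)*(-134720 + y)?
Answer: 224487945024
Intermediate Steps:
(-71280 - 1*430248)*(-134720 + y) = (-71280 - 1*430248)*(-134720 - 312888) = (-71280 - 430248)*(-447608) = -501528*(-447608) = 224487945024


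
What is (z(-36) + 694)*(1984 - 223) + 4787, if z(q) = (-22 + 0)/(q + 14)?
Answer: 1228682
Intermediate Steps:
z(q) = -22/(14 + q)
(z(-36) + 694)*(1984 - 223) + 4787 = (-22/(14 - 36) + 694)*(1984 - 223) + 4787 = (-22/(-22) + 694)*1761 + 4787 = (-22*(-1/22) + 694)*1761 + 4787 = (1 + 694)*1761 + 4787 = 695*1761 + 4787 = 1223895 + 4787 = 1228682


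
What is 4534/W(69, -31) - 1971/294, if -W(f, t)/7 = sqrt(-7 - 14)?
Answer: -657/98 + 4534*I*sqrt(21)/147 ≈ -6.7041 + 141.34*I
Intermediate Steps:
W(f, t) = -7*I*sqrt(21) (W(f, t) = -7*sqrt(-7 - 14) = -7*I*sqrt(21))
4534/W(69, -31) - 1971/294 = 4534/((-7*I*sqrt(21))) - 1971/294 = 4534*(I*sqrt(21)/147) - 1971*1/294 = 4534*I*sqrt(21)/147 - 657/98 = -657/98 + 4534*I*sqrt(21)/147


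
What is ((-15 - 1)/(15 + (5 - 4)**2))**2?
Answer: 1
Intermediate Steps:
((-15 - 1)/(15 + (5 - 4)**2))**2 = (-16/(15 + 1**2))**2 = (-16/(15 + 1))**2 = (-16/16)**2 = (-16*1/16)**2 = (-1)**2 = 1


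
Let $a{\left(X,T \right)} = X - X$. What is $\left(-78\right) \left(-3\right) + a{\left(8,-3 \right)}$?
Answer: $234$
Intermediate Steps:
$a{\left(X,T \right)} = 0$
$\left(-78\right) \left(-3\right) + a{\left(8,-3 \right)} = \left(-78\right) \left(-3\right) + 0 = 234 + 0 = 234$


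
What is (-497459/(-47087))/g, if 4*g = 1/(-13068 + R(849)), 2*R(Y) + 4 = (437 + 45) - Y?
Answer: -26372291426/47087 ≈ -5.6008e+5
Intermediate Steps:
R(Y) = 239 - Y/2 (R(Y) = -2 + ((437 + 45) - Y)/2 = -2 + (482 - Y)/2 = -2 + (241 - Y/2) = 239 - Y/2)
g = -1/53014 (g = 1/(4*(-13068 + (239 - ½*849))) = 1/(4*(-13068 + (239 - 849/2))) = 1/(4*(-13068 - 371/2)) = 1/(4*(-26507/2)) = (¼)*(-2/26507) = -1/53014 ≈ -1.8863e-5)
(-497459/(-47087))/g = (-497459/(-47087))/(-1/53014) = -497459*(-1/47087)*(-53014) = (497459/47087)*(-53014) = -26372291426/47087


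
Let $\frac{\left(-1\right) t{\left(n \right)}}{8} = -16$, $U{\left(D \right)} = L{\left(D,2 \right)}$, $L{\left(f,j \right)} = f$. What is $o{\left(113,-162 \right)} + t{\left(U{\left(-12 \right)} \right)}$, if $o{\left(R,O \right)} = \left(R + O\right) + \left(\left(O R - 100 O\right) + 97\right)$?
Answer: $-1930$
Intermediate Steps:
$U{\left(D \right)} = D$
$t{\left(n \right)} = 128$ ($t{\left(n \right)} = \left(-8\right) \left(-16\right) = 128$)
$o{\left(R,O \right)} = 97 + R - 99 O + O R$ ($o{\left(R,O \right)} = \left(O + R\right) + \left(\left(- 100 O + O R\right) + 97\right) = \left(O + R\right) + \left(97 - 100 O + O R\right) = 97 + R - 99 O + O R$)
$o{\left(113,-162 \right)} + t{\left(U{\left(-12 \right)} \right)} = \left(97 + 113 - -16038 - 18306\right) + 128 = \left(97 + 113 + 16038 - 18306\right) + 128 = -2058 + 128 = -1930$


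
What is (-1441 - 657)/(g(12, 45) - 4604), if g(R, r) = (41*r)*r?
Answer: -2098/78421 ≈ -0.026753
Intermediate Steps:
g(R, r) = 41*r**2
(-1441 - 657)/(g(12, 45) - 4604) = (-1441 - 657)/(41*45**2 - 4604) = -2098/(41*2025 - 4604) = -2098/(83025 - 4604) = -2098/78421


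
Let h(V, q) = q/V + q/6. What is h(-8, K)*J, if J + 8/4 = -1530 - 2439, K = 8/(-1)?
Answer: 3971/3 ≈ 1323.7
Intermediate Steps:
K = -8 (K = 8*(-1) = -8)
h(V, q) = q/6 + q/V (h(V, q) = q/V + q*(⅙) = q/V + q/6 = q/6 + q/V)
J = -3971 (J = -2 + (-1530 - 2439) = -2 - 3969 = -3971)
h(-8, K)*J = ((⅙)*(-8) - 8/(-8))*(-3971) = (-4/3 - 8*(-⅛))*(-3971) = (-4/3 + 1)*(-3971) = -⅓*(-3971) = 3971/3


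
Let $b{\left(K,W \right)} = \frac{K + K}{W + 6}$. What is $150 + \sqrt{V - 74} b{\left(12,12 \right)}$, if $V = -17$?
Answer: $150 + \frac{4 i \sqrt{91}}{3} \approx 150.0 + 12.719 i$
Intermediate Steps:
$b{\left(K,W \right)} = \frac{2 K}{6 + W}$
$150 + \sqrt{V - 74} b{\left(12,12 \right)} = 150 + \sqrt{-17 - 74} \cdot 2 \cdot 12 \frac{1}{6 + 12} = 150 + \sqrt{-91} \cdot 2 \cdot 12 \cdot \frac{1}{18} = 150 + i \sqrt{91} \cdot 2 \cdot 12 \cdot \frac{1}{18} = 150 + i \sqrt{91} \cdot \frac{4}{3} = 150 + \frac{4 i \sqrt{91}}{3}$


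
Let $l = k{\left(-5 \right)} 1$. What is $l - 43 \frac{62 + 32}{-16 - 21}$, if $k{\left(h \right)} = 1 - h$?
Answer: $\frac{4264}{37} \approx 115.24$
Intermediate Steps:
$l = 6$ ($l = \left(1 - -5\right) 1 = \left(1 + 5\right) 1 = 6 \cdot 1 = 6$)
$l - 43 \frac{62 + 32}{-16 - 21} = 6 - 43 \frac{62 + 32}{-16 - 21} = 6 - 43 \frac{94}{-37} = 6 - 43 \cdot 94 \left(- \frac{1}{37}\right) = 6 - - \frac{4042}{37} = 6 + \frac{4042}{37} = \frac{4264}{37}$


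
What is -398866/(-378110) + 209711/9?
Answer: 39648708002/1701495 ≈ 23302.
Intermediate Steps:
-398866/(-378110) + 209711/9 = -398866*(-1/378110) + 209711*(1/9) = 199433/189055 + 209711/9 = 39648708002/1701495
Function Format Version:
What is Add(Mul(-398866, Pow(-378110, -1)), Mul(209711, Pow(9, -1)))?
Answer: Rational(39648708002, 1701495) ≈ 23302.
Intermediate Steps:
Add(Mul(-398866, Pow(-378110, -1)), Mul(209711, Pow(9, -1))) = Add(Mul(-398866, Rational(-1, 378110)), Mul(209711, Rational(1, 9))) = Add(Rational(199433, 189055), Rational(209711, 9)) = Rational(39648708002, 1701495)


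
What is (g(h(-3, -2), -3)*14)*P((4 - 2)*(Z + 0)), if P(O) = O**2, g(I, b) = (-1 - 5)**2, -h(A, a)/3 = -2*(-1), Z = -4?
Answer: 32256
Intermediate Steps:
h(A, a) = -6 (h(A, a) = -(-6)*(-1) = -3*2 = -6)
g(I, b) = 36 (g(I, b) = (-6)**2 = 36)
(g(h(-3, -2), -3)*14)*P((4 - 2)*(Z + 0)) = (36*14)*((4 - 2)*(-4 + 0))**2 = 504*(2*(-4))**2 = 504*(-8)**2 = 504*64 = 32256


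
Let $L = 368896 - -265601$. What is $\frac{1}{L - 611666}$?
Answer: $\frac{1}{22831} \approx 4.38 \cdot 10^{-5}$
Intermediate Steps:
$L = 634497$ ($L = 368896 + 265601 = 634497$)
$\frac{1}{L - 611666} = \frac{1}{634497 - 611666} = \frac{1}{22831}$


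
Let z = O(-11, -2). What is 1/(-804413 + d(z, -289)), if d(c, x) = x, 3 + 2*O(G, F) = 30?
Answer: -1/804702 ≈ -1.2427e-6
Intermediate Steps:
O(G, F) = 27/2 (O(G, F) = -3/2 + (½)*30 = -3/2 + 15 = 27/2)
z = 27/2 ≈ 13.500
1/(-804413 + d(z, -289)) = 1/(-804413 - 289) = 1/(-804702) = -1/804702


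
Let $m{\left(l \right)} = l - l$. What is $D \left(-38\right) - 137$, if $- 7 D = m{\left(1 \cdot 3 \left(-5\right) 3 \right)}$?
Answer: $-137$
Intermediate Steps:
$m{\left(l \right)} = 0$
$D = 0$ ($D = \left(- \frac{1}{7}\right) 0 = 0$)
$D \left(-38\right) - 137 = 0 \left(-38\right) - 137 = 0 - 137 = -137$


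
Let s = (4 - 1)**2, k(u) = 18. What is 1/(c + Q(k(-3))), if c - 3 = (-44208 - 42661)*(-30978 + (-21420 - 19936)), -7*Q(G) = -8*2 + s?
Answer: 1/6283582250 ≈ 1.5914e-10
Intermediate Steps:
s = 9 (s = 3**2 = 9)
Q(G) = 1 (Q(G) = -(-8*2 + 9)/7 = -(-16 + 9)/7 = -1/7*(-7) = 1)
c = 6283582249 (c = 3 + (-44208 - 42661)*(-30978 + (-21420 - 19936)) = 3 - 86869*(-30978 - 41356) = 3 - 86869*(-72334) = 3 + 6283582246 = 6283582249)
1/(c + Q(k(-3))) = 1/(6283582249 + 1) = 1/6283582250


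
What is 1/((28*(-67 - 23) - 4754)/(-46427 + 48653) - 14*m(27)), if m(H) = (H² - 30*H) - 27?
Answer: 1113/1679219 ≈ 0.00066281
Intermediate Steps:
m(H) = -27 + H² - 30*H
1/((28*(-67 - 23) - 4754)/(-46427 + 48653) - 14*m(27)) = 1/((28*(-67 - 23) - 4754)/(-46427 + 48653) - 14*(-27 + 27² - 30*27)) = 1/((28*(-90) - 4754)/2226 - 14*(-27 + 729 - 810)) = 1/((-2520 - 4754)*(1/2226) - 14*(-108)) = 1/(-7274*1/2226 + 1512) = 1/(-3637/1113 + 1512) = 1/(1679219/1113) = 1113/1679219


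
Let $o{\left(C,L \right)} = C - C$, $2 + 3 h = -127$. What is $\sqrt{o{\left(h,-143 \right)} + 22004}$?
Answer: $2 \sqrt{5501} \approx 148.34$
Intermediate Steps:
$h = -43$ ($h = - \frac{2}{3} + \frac{1}{3} \left(-127\right) = - \frac{2}{3} - \frac{127}{3} = -43$)
$o{\left(C,L \right)} = 0$
$\sqrt{o{\left(h,-143 \right)} + 22004} = \sqrt{0 + 22004} = \sqrt{22004} = 2 \sqrt{5501}$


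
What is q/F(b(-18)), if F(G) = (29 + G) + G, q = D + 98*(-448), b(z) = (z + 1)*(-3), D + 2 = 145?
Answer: -43761/131 ≈ -334.05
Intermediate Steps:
D = 143 (D = -2 + 145 = 143)
b(z) = -3 - 3*z (b(z) = (1 + z)*(-3) = -3 - 3*z)
q = -43761 (q = 143 + 98*(-448) = 143 - 43904 = -43761)
F(G) = 29 + 2*G
q/F(b(-18)) = -43761/(29 + 2*(-3 - 3*(-18))) = -43761/(29 + 2*(-3 + 54)) = -43761/(29 + 2*51) = -43761/(29 + 102) = -43761/131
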